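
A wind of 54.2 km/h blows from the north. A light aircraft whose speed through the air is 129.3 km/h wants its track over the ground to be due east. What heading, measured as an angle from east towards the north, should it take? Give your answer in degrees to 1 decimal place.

24.8°

The wind pushes perpendicular to the desired track; the heading must have a component into the wind equal to 54.2 km/h: 129.3 sin θ = 54.2.
sin θ = 0.4192, so θ = 24.783°.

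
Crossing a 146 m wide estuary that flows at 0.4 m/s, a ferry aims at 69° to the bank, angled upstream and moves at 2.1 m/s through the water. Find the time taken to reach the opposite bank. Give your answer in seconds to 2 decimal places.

74.47 s

The component of the ferry's velocity perpendicular to the bank is 2.1 × sin 69° = 1.961 m/s.
The flow acts along the bank and has no component across it.
Time = 146 / 1.961 = 74.470 s.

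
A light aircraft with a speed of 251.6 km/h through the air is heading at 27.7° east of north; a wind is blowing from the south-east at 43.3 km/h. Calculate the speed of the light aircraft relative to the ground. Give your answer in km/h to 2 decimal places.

Taking east as x and north as y: velocity relative to the air = (116.954, 222.765) km/h; the air relative to ground = (-30.618, 30.618) km/h.
Velocity relative to ground = (116.954, 222.765) + (-30.618, 30.618) = (86.337, 253.383) km/h.
Speed = |(86.337, 253.383)| = 267.688 km/h.

267.69 km/h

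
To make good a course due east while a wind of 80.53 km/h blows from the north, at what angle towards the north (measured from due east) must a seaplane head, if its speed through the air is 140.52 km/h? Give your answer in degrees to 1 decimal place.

35.0°

The wind pushes perpendicular to the desired track; the heading must have a component into the wind equal to 80.53 km/h: 140.52 sin θ = 80.53.
sin θ = 0.5731, so θ = 34.966°.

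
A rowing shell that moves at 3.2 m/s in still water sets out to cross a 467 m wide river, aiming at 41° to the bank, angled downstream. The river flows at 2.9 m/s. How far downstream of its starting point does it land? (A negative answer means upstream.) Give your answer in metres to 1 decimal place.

1182.3 m

Perpendicular speed = 2.099 m/s; crossing time = 467 / 2.099 = 222.446 s.
Net downstream speed = 5.315 m/s.
Drift = 5.315 × 222.446 = 1182.315 m (downstream).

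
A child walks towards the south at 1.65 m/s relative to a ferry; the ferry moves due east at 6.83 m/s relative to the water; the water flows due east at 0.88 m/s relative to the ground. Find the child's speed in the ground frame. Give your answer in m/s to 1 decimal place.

7.9 m/s

In east/north components (m/s): child relative to ferry = (0.000, -1.650); ferry relative to water = (6.830, 0.000); water relative to ground = (0.880, 0.000).
Sum = (7.710, -1.650) m/s.
Speed = |(7.710, -1.650)| = 7.885 m/s.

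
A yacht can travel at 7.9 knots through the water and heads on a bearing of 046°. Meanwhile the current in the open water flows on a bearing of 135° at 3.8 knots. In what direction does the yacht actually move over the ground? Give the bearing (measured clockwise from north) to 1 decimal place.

071.5°

Taking east as x and north as y: velocity relative to the water = (5.683, 5.488) knots; the water relative to ground = (2.687, -2.687) knots.
Velocity relative to ground = (5.683, 5.488) + (2.687, -2.687) = (8.370, 2.801) knots.
Bearing = atan2(8.37, 2.80) = 71.50° clockwise from north.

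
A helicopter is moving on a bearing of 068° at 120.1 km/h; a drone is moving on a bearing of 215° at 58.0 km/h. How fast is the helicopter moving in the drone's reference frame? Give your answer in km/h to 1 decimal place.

171.7 km/h

Taking east as x and north as y: helicopter velocity = (111.355, 44.990) km/h; drone velocity = (-33.267, -47.511) km/h.
Velocity of helicopter relative to drone = (111.355, 44.990) − (-33.267, -47.511) = (144.622, 92.501) km/h.
Magnitude = |(144.622, 92.501)| = 171.674 km/h.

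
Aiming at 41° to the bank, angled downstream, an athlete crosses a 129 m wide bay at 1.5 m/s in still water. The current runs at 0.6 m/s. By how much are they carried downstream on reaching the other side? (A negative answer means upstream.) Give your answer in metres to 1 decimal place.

Perpendicular speed = 0.984 m/s; crossing time = 129 / 0.984 = 131.086 s.
Net downstream speed = 1.732 m/s.
Drift = 1.732 × 131.086 = 227.049 m (downstream).

227.0 m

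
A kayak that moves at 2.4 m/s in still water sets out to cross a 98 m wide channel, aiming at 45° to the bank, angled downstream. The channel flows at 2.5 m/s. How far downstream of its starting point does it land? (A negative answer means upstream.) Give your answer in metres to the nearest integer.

Perpendicular speed = 1.697 m/s; crossing time = 98 / 1.697 = 57.747 s.
Net downstream speed = 4.197 m/s.
Drift = 4.197 × 57.747 = 242.368 m (downstream).

242 m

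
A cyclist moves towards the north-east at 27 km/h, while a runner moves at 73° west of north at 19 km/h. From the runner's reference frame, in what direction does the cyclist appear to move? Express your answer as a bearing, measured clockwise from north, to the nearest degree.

Taking east as x and north as y: cyclist velocity = (19.092, 19.092) km/h; runner velocity = (-18.170, 5.555) km/h.
Velocity of cyclist relative to runner = (19.092, 19.092) − (-18.170, 5.555) = (37.262, 13.537) km/h.
Bearing = atan2(37.26, 13.54) = 70.03° clockwise from north.

070°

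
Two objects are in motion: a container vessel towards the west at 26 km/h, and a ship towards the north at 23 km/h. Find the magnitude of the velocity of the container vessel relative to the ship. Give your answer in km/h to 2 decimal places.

Taking east as x and north as y: container vessel velocity = (-26.000, 0.000) km/h; ship velocity = (0.000, 23.000) km/h.
Velocity of container vessel relative to ship = (-26.000, 0.000) − (0.000, 23.000) = (-26.000, -23.000) km/h.
Magnitude = |(-26.000, -23.000)| = 34.713 km/h.

34.71 km/h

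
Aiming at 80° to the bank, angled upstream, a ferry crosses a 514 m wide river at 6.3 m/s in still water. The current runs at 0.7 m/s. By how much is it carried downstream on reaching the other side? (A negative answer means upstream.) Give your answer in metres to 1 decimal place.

Perpendicular speed = 6.204 m/s; crossing time = 514 / 6.204 = 82.846 s.
Net downstream speed = -0.394 m/s.
Drift = -0.394 × 82.846 = -32.640 m (upstream).

-32.6 m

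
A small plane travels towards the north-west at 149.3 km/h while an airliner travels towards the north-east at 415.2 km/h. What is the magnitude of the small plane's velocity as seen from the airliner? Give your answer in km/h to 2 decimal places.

Taking east as x and north as y: small plane velocity = (-105.571, 105.571) km/h; airliner velocity = (293.591, 293.591) km/h.
Velocity of small plane relative to airliner = (-105.571, 105.571) − (293.591, 293.591) = (-399.162, -188.020) km/h.
Magnitude = |(-399.162, -188.020)| = 441.227 km/h.

441.23 km/h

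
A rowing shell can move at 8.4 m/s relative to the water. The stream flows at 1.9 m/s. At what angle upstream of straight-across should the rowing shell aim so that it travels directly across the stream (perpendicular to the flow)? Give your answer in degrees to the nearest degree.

To cancel the current, the upstream component of the rowing shell's velocity must equal the flow: 8.4 sin θ = 1.9.
sin θ = 1.9 / 8.4 = 0.2262.
θ = arcsin(0.2262) = 13.073°.

13°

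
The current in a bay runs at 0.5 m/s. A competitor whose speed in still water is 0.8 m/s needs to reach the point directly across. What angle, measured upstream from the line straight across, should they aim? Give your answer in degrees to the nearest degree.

To cancel the current, the upstream component of the competitor's velocity must equal the flow: 0.8 sin θ = 0.5.
sin θ = 0.5 / 0.8 = 0.6250.
θ = arcsin(0.6250) = 38.682°.

39°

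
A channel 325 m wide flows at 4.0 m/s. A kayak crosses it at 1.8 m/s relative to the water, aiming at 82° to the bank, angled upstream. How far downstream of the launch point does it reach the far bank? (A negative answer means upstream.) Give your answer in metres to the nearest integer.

684 m

Perpendicular speed = 1.782 m/s; crossing time = 325 / 1.782 = 182.330 s.
Net downstream speed = 3.749 m/s.
Drift = 3.749 × 182.330 = 683.644 m (downstream).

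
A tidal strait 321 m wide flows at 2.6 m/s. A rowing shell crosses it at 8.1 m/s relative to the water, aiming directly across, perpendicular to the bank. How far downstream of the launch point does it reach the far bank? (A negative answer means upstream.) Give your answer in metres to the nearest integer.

Perpendicular speed = 8.100 m/s; crossing time = 321 / 8.100 = 39.630 s.
Net downstream speed = 2.600 m/s.
Drift = 2.600 × 39.630 = 103.037 m (downstream).

103 m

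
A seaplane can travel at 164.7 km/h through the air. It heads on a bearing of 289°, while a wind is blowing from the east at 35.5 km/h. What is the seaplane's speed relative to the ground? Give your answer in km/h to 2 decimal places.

198.60 km/h

Taking east as x and north as y: velocity relative to the air = (-155.727, 53.621) km/h; the air relative to ground = (-35.500, 0.000) km/h.
Velocity relative to ground = (-155.727, 53.621) + (-35.500, 0.000) = (-191.227, 53.621) km/h.
Speed = |(-191.227, 53.621)| = 198.602 km/h.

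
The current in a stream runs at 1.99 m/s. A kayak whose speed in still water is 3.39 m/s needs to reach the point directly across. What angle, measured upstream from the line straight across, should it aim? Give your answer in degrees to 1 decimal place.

To cancel the current, the upstream component of the kayak's velocity must equal the flow: 3.39 sin θ = 1.99.
sin θ = 1.99 / 3.39 = 0.5870.
θ = arcsin(0.5870) = 35.946°.

35.9°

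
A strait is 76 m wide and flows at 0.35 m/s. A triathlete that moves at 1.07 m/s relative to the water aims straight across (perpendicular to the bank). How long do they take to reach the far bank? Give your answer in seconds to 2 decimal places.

71.03 s

The component of the triathlete's velocity perpendicular to the bank is 1.07 m/s.
The current is parallel to the bank, so it does not affect the crossing time.
Time = 76 / 1.070 = 71.028 s.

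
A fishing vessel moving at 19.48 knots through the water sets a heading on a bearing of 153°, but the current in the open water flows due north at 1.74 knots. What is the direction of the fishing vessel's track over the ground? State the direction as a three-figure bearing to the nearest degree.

Taking east as x and north as y: velocity relative to the water = (8.844, -17.357) knots; the water relative to ground = (0.000, 1.740) knots.
Velocity relative to ground = (8.844, -17.357) + (0.000, 1.740) = (8.844, -15.617) knots.
Bearing = atan2(8.84, -15.62) = 150.48° clockwise from north.

150°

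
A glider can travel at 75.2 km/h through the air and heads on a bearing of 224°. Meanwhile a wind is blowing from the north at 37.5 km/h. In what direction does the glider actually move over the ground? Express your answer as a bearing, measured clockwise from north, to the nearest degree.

210°

Taking east as x and north as y: velocity relative to the air = (-52.238, -54.094) km/h; the air relative to ground = (0.000, -37.500) km/h.
Velocity relative to ground = (-52.238, -54.094) + (0.000, -37.500) = (-52.238, -91.594) km/h.
Bearing = atan2(-52.24, -91.59) = 209.70° clockwise from north.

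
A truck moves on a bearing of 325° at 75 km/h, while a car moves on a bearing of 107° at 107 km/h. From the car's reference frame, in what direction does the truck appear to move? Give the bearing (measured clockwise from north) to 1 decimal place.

302.5°

Taking east as x and north as y: truck velocity = (-43.018, 61.436) km/h; car velocity = (102.325, -31.284) km/h.
Velocity of truck relative to car = (-43.018, 61.436) − (102.325, -31.284) = (-145.343, 92.720) km/h.
Bearing = atan2(-145.34, 92.72) = 302.54° clockwise from north.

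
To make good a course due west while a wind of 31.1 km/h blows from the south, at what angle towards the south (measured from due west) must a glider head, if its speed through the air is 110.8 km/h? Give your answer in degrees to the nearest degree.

The wind pushes perpendicular to the desired track; the heading must have a component into the wind equal to 31.1 km/h: 110.8 sin θ = 31.1.
sin θ = 0.2807, so θ = 16.301°.

16°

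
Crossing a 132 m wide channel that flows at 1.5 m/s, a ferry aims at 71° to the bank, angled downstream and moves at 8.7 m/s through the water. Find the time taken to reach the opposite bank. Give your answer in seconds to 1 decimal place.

The component of the ferry's velocity perpendicular to the bank is 8.7 × sin 71° = 8.226 m/s.
The current is parallel to the bank, so it does not affect the crossing time.
Time = 132 / 8.226 = 16.047 s.

16.0 s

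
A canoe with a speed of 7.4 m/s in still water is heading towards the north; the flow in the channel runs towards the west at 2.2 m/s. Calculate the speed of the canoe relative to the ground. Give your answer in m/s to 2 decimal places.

7.72 m/s

Taking east as x and north as y: velocity relative to the water = (0.000, 7.400) m/s; the water relative to ground = (-2.200, 0.000) m/s.
Velocity relative to ground = (0.000, 7.400) + (-2.200, 0.000) = (-2.200, 7.400) m/s.
Speed = |(-2.200, 7.400)| = 7.720 m/s.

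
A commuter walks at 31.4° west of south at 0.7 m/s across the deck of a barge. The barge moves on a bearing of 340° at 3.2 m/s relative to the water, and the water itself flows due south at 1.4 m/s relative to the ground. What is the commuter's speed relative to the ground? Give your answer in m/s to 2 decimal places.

1.77 m/s

In east/north components (m/s): commuter relative to barge = (-0.365, -0.597); barge relative to water = (-1.094, 3.007); water relative to ground = (0.000, -1.400).
Sum = (-1.459, 1.010) m/s.
Speed = |(-1.459, 1.010)| = 1.774 m/s.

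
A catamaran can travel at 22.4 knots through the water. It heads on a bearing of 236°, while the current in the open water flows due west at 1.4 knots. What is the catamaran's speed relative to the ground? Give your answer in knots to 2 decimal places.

23.57 knots

Taking east as x and north as y: velocity relative to the water = (-18.570, -12.526) knots; the water relative to ground = (-1.400, 0.000) knots.
Velocity relative to ground = (-18.570, -12.526) + (-1.400, 0.000) = (-19.970, -12.526) knots.
Speed = |(-19.970, -12.526)| = 23.574 knots.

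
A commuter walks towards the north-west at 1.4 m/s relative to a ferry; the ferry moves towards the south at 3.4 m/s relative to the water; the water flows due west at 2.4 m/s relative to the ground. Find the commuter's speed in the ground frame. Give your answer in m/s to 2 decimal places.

4.16 m/s

In east/north components (m/s): commuter relative to ferry = (-0.990, 0.990); ferry relative to water = (0.000, -3.400); water relative to ground = (-2.400, 0.000).
Sum = (-3.390, -2.410) m/s.
Speed = |(-3.390, -2.410)| = 4.159 m/s.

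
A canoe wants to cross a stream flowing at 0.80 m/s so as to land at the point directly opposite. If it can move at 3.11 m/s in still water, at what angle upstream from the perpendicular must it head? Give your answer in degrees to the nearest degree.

15°

To cancel the current, the upstream component of the canoe's velocity must equal the flow: 3.11 sin θ = 0.80.
sin θ = 0.80 / 3.11 = 0.2572.
θ = arcsin(0.2572) = 14.906°.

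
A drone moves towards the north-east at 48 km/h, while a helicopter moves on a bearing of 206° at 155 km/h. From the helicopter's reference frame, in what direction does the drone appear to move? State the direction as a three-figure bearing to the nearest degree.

Taking east as x and north as y: drone velocity = (33.941, 33.941) km/h; helicopter velocity = (-67.948, -139.313) km/h.
Velocity of drone relative to helicopter = (33.941, 33.941) − (-67.948, -139.313) = (101.889, 173.254) km/h.
Bearing = atan2(101.89, 173.25) = 30.46° clockwise from north.

030°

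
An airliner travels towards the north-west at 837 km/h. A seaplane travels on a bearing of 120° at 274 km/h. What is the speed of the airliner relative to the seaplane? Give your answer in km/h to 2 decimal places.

1103.94 km/h

Taking east as x and north as y: airliner velocity = (-591.848, 591.848) km/h; seaplane velocity = (237.291, -137.000) km/h.
Velocity of airliner relative to seaplane = (-591.848, 591.848) − (237.291, -137.000) = (-829.139, 728.848) km/h.
Magnitude = |(-829.139, 728.848)| = 1103.944 km/h.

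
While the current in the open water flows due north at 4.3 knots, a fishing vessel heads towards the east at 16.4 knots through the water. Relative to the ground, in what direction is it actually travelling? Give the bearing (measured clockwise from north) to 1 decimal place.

Taking east as x and north as y: velocity relative to the water = (16.400, 0.000) knots; the water relative to ground = (0.000, 4.300) knots.
Velocity relative to ground = (16.400, 0.000) + (0.000, 4.300) = (16.400, 4.300) knots.
Bearing = atan2(16.40, 4.30) = 75.31° clockwise from north.

075.3°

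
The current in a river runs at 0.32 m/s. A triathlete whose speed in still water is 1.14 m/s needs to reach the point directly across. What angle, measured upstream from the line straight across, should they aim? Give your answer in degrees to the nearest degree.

To cancel the current, the upstream component of the triathlete's velocity must equal the flow: 1.14 sin θ = 0.32.
sin θ = 0.32 / 1.14 = 0.2807.
θ = arcsin(0.2807) = 16.302°.

16°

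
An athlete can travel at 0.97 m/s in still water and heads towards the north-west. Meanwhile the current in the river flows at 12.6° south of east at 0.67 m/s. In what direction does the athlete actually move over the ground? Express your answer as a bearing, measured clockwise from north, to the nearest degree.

357°

Taking east as x and north as y: velocity relative to the water = (-0.686, 0.686) m/s; the water relative to ground = (0.654, -0.146) m/s.
Velocity relative to ground = (-0.686, 0.686) + (0.654, -0.146) = (-0.032, 0.540) m/s.
Bearing = atan2(-0.03, 0.54) = 356.60° clockwise from north.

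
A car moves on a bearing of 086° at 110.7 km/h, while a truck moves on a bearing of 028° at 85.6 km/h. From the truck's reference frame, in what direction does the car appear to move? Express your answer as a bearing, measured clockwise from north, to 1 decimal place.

134.0°

Taking east as x and north as y: car velocity = (110.430, 7.722) km/h; truck velocity = (40.187, 75.580) km/h.
Velocity of car relative to truck = (110.430, 7.722) − (40.187, 75.580) = (70.244, -67.858) km/h.
Bearing = atan2(70.24, -67.86) = 134.01° clockwise from north.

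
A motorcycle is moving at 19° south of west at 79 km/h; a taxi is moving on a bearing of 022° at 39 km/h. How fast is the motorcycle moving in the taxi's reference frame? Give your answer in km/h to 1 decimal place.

Taking east as x and north as y: motorcycle velocity = (-74.696, -25.720) km/h; taxi velocity = (14.610, 36.160) km/h.
Velocity of motorcycle relative to taxi = (-74.696, -25.720) − (14.610, 36.160) = (-89.306, -61.880) km/h.
Magnitude = |(-89.306, -61.880)| = 108.649 km/h.

108.6 km/h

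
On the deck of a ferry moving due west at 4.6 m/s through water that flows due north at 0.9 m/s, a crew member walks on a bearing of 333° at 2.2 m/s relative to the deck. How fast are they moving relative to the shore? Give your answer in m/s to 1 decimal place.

In east/north components (m/s): crew member relative to ferry = (-0.999, 1.960); ferry relative to water = (-4.600, 0.000); water relative to ground = (0.000, 0.900).
Sum = (-5.599, 2.860) m/s.
Speed = |(-5.599, 2.860)| = 6.287 m/s.

6.3 m/s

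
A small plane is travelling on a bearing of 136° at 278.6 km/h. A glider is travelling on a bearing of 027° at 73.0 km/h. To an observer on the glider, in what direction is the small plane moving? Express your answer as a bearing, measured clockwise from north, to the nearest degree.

Taking east as x and north as y: small plane velocity = (193.532, -200.408) km/h; glider velocity = (33.141, 65.043) km/h.
Velocity of small plane relative to glider = (193.532, -200.408) − (33.141, 65.043) = (160.391, -265.452) km/h.
Bearing = atan2(160.39, -265.45) = 148.86° clockwise from north.

149°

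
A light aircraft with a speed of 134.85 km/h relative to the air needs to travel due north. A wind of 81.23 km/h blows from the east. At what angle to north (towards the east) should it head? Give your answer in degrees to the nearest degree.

The wind pushes perpendicular to the desired track; the heading must have a component into the wind equal to 81.23 km/h: 134.85 sin θ = 81.23.
sin θ = 0.6024, so θ = 37.040°.

37°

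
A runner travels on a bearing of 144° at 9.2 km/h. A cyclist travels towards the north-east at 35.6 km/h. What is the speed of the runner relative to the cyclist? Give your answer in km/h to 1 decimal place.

38.1 km/h

Taking east as x and north as y: runner velocity = (5.408, -7.443) km/h; cyclist velocity = (25.173, 25.173) km/h.
Velocity of runner relative to cyclist = (5.408, -7.443) − (25.173, 25.173) = (-19.765, -32.616) km/h.
Magnitude = |(-19.765, -32.616)| = 38.138 km/h.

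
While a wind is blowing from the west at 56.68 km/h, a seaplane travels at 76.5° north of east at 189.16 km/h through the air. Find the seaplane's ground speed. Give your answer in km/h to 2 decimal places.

Taking east as x and north as y: velocity relative to the air = (44.159, 183.933) km/h; the air relative to ground = (56.680, 0.000) km/h.
Velocity relative to ground = (44.159, 183.933) + (56.680, 0.000) = (100.839, 183.933) km/h.
Speed = |(100.839, 183.933)| = 209.762 km/h.

209.76 km/h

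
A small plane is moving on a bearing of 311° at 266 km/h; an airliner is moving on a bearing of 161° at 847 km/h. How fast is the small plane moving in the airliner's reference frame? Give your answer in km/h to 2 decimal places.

1085.54 km/h

Taking east as x and north as y: small plane velocity = (-200.753, 174.512) km/h; airliner velocity = (275.756, -800.854) km/h.
Velocity of small plane relative to airliner = (-200.753, 174.512) − (275.756, -800.854) = (-476.509, 975.366) km/h.
Magnitude = |(-476.509, 975.366)| = 1085.541 km/h.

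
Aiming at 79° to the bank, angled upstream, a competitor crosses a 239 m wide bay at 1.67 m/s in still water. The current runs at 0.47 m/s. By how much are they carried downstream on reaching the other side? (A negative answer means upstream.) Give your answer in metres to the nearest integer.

22 m

Perpendicular speed = 1.639 m/s; crossing time = 239 / 1.639 = 145.792 s.
Net downstream speed = 0.151 m/s.
Drift = 0.151 × 145.792 = 22.066 m (downstream).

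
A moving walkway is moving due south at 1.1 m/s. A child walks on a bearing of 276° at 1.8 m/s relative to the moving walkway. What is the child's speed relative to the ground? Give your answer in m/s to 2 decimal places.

Taking east as x and north as y: moving walkway velocity = (0.000, -1.100) m/s; child velocity relative to moving walkway = (-1.790, 0.188) m/s.
Velocity relative to ground = (0.000, -1.100) + (-1.790, 0.188) = (-1.790, -0.912) m/s.
Speed = |(-1.790, -0.912)| = 2.009 m/s.

2.01 m/s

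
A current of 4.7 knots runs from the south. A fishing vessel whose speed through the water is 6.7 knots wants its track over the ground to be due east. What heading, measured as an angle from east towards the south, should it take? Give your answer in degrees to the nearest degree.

45°

The current pushes perpendicular to the desired track; the heading must have a component into the current equal to 4.7 knots: 6.7 sin θ = 4.7.
sin θ = 0.7015, so θ = 44.547°.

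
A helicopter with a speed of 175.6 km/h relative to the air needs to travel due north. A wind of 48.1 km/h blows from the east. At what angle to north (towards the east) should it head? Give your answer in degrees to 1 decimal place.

15.9°

The wind pushes perpendicular to the desired track; the heading must have a component into the wind equal to 48.1 km/h: 175.6 sin θ = 48.1.
sin θ = 0.2739, so θ = 15.898°.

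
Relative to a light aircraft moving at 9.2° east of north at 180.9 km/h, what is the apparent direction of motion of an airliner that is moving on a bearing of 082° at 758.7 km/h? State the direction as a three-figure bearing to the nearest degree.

Taking east as x and north as y: airliner velocity = (751.316, 105.591) km/h; light aircraft velocity = (28.923, 178.573) km/h.
Velocity of airliner relative to light aircraft = (751.316, 105.591) − (28.923, 178.573) = (722.394, -72.982) km/h.
Bearing = atan2(722.39, -72.98) = 95.77° clockwise from north.

096°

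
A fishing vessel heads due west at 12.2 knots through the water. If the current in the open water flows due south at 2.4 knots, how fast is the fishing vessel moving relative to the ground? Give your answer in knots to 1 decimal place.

12.4 knots

Taking east as x and north as y: velocity relative to the water = (-12.200, 0.000) knots; the water relative to ground = (0.000, -2.400) knots.
Velocity relative to ground = (-12.200, 0.000) + (0.000, -2.400) = (-12.200, -2.400) knots.
Speed = |(-12.200, -2.400)| = 12.434 knots.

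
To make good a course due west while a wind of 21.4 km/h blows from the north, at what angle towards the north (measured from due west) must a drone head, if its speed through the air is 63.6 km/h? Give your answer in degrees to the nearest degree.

20°

The wind pushes perpendicular to the desired track; the heading must have a component into the wind equal to 21.4 km/h: 63.6 sin θ = 21.4.
sin θ = 0.3365, so θ = 19.662°.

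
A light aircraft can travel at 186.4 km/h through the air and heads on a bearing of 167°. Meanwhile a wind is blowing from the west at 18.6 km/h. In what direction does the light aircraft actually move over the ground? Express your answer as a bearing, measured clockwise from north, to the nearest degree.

162°

Taking east as x and north as y: velocity relative to the air = (41.931, -181.623) km/h; the air relative to ground = (18.600, 0.000) km/h.
Velocity relative to ground = (41.931, -181.623) + (18.600, 0.000) = (60.531, -181.623) km/h.
Bearing = atan2(60.53, -181.62) = 161.57° clockwise from north.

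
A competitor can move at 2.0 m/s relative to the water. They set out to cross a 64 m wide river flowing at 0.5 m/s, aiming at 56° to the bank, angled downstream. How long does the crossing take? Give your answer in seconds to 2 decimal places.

38.60 s

The component of the competitor's velocity perpendicular to the bank is 2.0 × sin 56° = 1.658 m/s.
The current is parallel to the bank, so it does not affect the crossing time.
Time = 64 / 1.658 = 38.599 s.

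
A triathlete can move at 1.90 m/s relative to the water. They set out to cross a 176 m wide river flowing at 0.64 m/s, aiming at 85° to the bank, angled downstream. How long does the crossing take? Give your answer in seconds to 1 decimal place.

The component of the triathlete's velocity perpendicular to the bank is 1.90 × sin 85° = 1.893 m/s.
The flow acts along the bank and has no component across it.
Time = 176 / 1.893 = 92.985 s.

93.0 s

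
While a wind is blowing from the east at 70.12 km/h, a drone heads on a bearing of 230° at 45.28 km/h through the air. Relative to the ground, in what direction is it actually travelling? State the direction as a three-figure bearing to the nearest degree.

254°

Taking east as x and north as y: velocity relative to the air = (-34.686, -29.105) km/h; the air relative to ground = (-70.120, 0.000) km/h.
Velocity relative to ground = (-34.686, -29.105) + (-70.120, 0.000) = (-104.806, -29.105) km/h.
Bearing = atan2(-104.81, -29.11) = 254.48° clockwise from north.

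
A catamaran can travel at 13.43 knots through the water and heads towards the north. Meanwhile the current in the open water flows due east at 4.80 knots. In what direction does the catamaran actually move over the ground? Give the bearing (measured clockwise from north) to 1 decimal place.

Taking east as x and north as y: velocity relative to the water = (0.000, 13.430) knots; the water relative to ground = (4.800, 0.000) knots.
Velocity relative to ground = (0.000, 13.430) + (4.800, 0.000) = (4.800, 13.430) knots.
Bearing = atan2(4.80, 13.43) = 19.67° clockwise from north.

019.7°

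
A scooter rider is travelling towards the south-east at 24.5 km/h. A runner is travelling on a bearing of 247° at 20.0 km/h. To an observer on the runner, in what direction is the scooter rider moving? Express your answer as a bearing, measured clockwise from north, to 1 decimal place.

104.9°

Taking east as x and north as y: scooter rider velocity = (17.324, -17.324) km/h; runner velocity = (-18.410, -7.815) km/h.
Velocity of scooter rider relative to runner = (17.324, -17.324) − (-18.410, -7.815) = (35.734, -9.509) km/h.
Bearing = atan2(35.73, -9.51) = 104.90° clockwise from north.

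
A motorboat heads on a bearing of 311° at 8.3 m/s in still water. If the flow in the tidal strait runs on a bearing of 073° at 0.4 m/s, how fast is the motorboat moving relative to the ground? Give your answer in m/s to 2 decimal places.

Taking east as x and north as y: velocity relative to the water = (-6.264, 5.445) m/s; the water relative to ground = (0.383, 0.117) m/s.
Velocity relative to ground = (-6.264, 5.445) + (0.383, 0.117) = (-5.882, 5.562) m/s.
Speed = |(-5.882, 5.562)| = 8.095 m/s.

8.10 m/s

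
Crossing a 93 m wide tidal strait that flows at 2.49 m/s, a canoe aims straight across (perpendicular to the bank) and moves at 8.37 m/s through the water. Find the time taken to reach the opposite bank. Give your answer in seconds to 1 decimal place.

11.1 s

The component of the canoe's velocity perpendicular to the bank is 8.37 m/s.
Only the cross-stream component determines the crossing time; the current contributes nothing perpendicular to the bank.
Time = 93 / 8.370 = 11.111 s.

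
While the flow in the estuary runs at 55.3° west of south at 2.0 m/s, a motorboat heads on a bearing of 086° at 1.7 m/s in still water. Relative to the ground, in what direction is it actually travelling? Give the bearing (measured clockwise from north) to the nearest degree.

177°

Taking east as x and north as y: velocity relative to the water = (1.696, 0.119) m/s; the water relative to ground = (-1.644, -1.139) m/s.
Velocity relative to ground = (1.696, 0.119) + (-1.644, -1.139) = (0.052, -1.020) m/s.
Bearing = atan2(0.05, -1.02) = 177.11° clockwise from north.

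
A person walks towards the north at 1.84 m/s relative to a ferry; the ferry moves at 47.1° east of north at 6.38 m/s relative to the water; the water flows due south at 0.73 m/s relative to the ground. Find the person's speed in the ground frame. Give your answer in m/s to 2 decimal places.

7.18 m/s

In east/north components (m/s): person relative to ferry = (0.000, 1.840); ferry relative to water = (4.674, 4.343); water relative to ground = (0.000, -0.730).
Sum = (4.674, 5.453) m/s.
Speed = |(4.674, 5.453)| = 7.182 m/s.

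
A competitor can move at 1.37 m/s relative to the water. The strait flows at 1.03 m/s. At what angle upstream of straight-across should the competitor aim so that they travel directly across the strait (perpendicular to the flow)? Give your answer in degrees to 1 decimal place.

48.7°

To cancel the current, the upstream component of the competitor's velocity must equal the flow: 1.37 sin θ = 1.03.
sin θ = 1.03 / 1.37 = 0.7518.
θ = arcsin(0.7518) = 48.749°.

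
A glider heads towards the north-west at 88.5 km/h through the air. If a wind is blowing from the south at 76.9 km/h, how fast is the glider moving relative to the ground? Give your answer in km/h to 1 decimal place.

Taking east as x and north as y: velocity relative to the air = (-62.579, 62.579) km/h; the air relative to ground = (0.000, 76.900) km/h.
Velocity relative to ground = (-62.579, 62.579) + (0.000, 76.900) = (-62.579, 139.479) km/h.
Speed = |(-62.579, 139.479)| = 152.874 km/h.

152.9 km/h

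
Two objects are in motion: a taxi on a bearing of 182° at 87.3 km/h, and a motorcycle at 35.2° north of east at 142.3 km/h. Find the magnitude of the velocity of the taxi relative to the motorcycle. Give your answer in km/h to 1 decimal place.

207.1 km/h

Taking east as x and north as y: taxi velocity = (-3.047, -87.247) km/h; motorcycle velocity = (116.280, 82.026) km/h.
Velocity of taxi relative to motorcycle = (-3.047, -87.247) − (116.280, 82.026) = (-119.326, -169.273) km/h.
Magnitude = |(-119.326, -169.273)| = 207.104 km/h.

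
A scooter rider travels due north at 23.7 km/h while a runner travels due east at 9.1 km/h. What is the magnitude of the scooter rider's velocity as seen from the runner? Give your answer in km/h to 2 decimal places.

25.39 km/h

Taking east as x and north as y: scooter rider velocity = (0.000, 23.700) km/h; runner velocity = (9.100, 0.000) km/h.
Velocity of scooter rider relative to runner = (0.000, 23.700) − (9.100, 0.000) = (-9.100, 23.700) km/h.
Magnitude = |(-9.100, 23.700)| = 25.387 km/h.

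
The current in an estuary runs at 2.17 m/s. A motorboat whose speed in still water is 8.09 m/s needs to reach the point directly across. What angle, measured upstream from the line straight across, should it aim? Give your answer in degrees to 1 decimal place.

To cancel the current, the upstream component of the motorboat's velocity must equal the flow: 8.09 sin θ = 2.17.
sin θ = 2.17 / 8.09 = 0.2682.
θ = arcsin(0.2682) = 15.559°.

15.6°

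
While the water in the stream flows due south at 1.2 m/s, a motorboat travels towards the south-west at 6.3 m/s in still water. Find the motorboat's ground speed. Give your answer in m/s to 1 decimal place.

Taking east as x and north as y: velocity relative to the water = (-4.455, -4.455) m/s; the water relative to ground = (0.000, -1.200) m/s.
Velocity relative to ground = (-4.455, -4.455) + (0.000, -1.200) = (-4.455, -5.655) m/s.
Speed = |(-4.455, -5.655)| = 7.199 m/s.

7.2 m/s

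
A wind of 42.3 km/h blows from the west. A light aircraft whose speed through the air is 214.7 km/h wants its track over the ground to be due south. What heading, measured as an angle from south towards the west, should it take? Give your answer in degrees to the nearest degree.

The wind pushes perpendicular to the desired track; the heading must have a component into the wind equal to 42.3 km/h: 214.7 sin θ = 42.3.
sin θ = 0.1970, so θ = 11.363°.

11°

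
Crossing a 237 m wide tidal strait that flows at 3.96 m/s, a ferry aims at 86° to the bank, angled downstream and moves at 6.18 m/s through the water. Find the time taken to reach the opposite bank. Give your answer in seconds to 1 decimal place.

38.4 s

The component of the ferry's velocity perpendicular to the bank is 6.18 × sin 86° = 6.165 m/s.
Only the cross-stream component determines the crossing time; the current contributes nothing perpendicular to the bank.
Time = 237 / 6.165 = 38.443 s.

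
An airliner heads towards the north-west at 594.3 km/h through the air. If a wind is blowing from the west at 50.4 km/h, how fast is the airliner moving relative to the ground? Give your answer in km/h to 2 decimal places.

559.80 km/h

Taking east as x and north as y: velocity relative to the air = (-420.234, 420.234) km/h; the air relative to ground = (50.400, 0.000) km/h.
Velocity relative to ground = (-420.234, 420.234) + (50.400, 0.000) = (-369.834, 420.234) km/h.
Speed = |(-369.834, 420.234)| = 559.797 km/h.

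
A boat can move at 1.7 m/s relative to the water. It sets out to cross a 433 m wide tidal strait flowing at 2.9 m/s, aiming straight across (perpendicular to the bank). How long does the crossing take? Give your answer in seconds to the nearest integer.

255 s

The component of the boat's velocity perpendicular to the bank is 1.7 m/s.
Only the cross-stream component determines the crossing time; the current contributes nothing perpendicular to the bank.
Time = 433 / 1.700 = 254.706 s.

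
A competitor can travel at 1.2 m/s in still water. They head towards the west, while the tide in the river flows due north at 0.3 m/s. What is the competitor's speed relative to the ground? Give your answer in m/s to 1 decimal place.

Taking east as x and north as y: velocity relative to the water = (-1.200, 0.000) m/s; the water relative to ground = (0.000, 0.300) m/s.
Velocity relative to ground = (-1.200, 0.000) + (0.000, 0.300) = (-1.200, 0.300) m/s.
Speed = |(-1.200, 0.300)| = 1.237 m/s.

1.2 m/s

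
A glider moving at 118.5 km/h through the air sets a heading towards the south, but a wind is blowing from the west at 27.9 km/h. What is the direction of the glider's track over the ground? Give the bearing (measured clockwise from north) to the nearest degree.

167°

Taking east as x and north as y: velocity relative to the air = (0.000, -118.500) km/h; the air relative to ground = (27.900, 0.000) km/h.
Velocity relative to ground = (0.000, -118.500) + (27.900, 0.000) = (27.900, -118.500) km/h.
Bearing = atan2(27.90, -118.50) = 166.75° clockwise from north.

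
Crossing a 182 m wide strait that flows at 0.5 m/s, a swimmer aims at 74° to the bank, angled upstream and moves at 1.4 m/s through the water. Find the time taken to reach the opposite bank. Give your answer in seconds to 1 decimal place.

The component of the swimmer's velocity perpendicular to the bank is 1.4 × sin 74° = 1.346 m/s.
Only the cross-stream component determines the crossing time; the current contributes nothing perpendicular to the bank.
Time = 182 / 1.346 = 135.239 s.

135.2 s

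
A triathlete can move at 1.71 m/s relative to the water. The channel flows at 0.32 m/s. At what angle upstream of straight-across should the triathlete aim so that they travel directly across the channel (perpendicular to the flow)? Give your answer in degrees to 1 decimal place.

To cancel the current, the upstream component of the triathlete's velocity must equal the flow: 1.71 sin θ = 0.32.
sin θ = 0.32 / 1.71 = 0.1871.
θ = arcsin(0.1871) = 10.786°.

10.8°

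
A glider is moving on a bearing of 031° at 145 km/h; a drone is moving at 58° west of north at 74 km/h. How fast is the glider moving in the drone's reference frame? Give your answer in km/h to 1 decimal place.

Taking east as x and north as y: glider velocity = (74.681, 124.289) km/h; drone velocity = (-62.756, 39.214) km/h.
Velocity of glider relative to drone = (74.681, 124.289) − (-62.756, 39.214) = (137.436, 85.075) km/h.
Magnitude = |(137.436, 85.075)| = 161.637 km/h.

161.6 km/h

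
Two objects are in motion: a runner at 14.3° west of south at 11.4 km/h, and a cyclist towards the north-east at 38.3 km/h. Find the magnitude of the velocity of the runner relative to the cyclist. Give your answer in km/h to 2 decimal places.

Taking east as x and north as y: runner velocity = (-2.816, -11.047) km/h; cyclist velocity = (27.082, 27.082) km/h.
Velocity of runner relative to cyclist = (-2.816, -11.047) − (27.082, 27.082) = (-29.898, -38.129) km/h.
Magnitude = |(-29.898, -38.129)| = 48.453 km/h.

48.45 km/h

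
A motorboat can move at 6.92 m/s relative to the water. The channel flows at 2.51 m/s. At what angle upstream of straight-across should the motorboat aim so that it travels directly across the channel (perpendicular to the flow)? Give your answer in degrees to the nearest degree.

To cancel the current, the upstream component of the motorboat's velocity must equal the flow: 6.92 sin θ = 2.51.
sin θ = 2.51 / 6.92 = 0.3627.
θ = arcsin(0.3627) = 21.267°.

21°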